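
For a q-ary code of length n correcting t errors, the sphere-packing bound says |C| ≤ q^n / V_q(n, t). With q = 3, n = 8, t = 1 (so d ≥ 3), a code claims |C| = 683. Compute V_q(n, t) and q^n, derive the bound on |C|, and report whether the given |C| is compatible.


V_q(n, t) = 17, q^n = 6561, Hamming bound = 385, |C| = 683 > bound (violated).

Step 1: Compute V_q(n, t) = Σ_{j=0}^1 C(n, j) (q−1)^j.
  j = 0: C(8,0)·(2)^0 = 1·1 = 1.
  j = 1: C(8,1)·(2)^1 = 8·2 = 16.
  V_q(n, t) = 1 + 16 = 17.
Step 2: q^n = 3^8 = 6561.
Step 3: Hamming bound ⌊q^n / V_q(n,t)⌋ = ⌊6561/17⌋ = 385.
Step 4: Compare |C| = 683 to 385: violated.
The claimed |C| lies above the Hamming bound, so no 3-ary code of length 8 with d ≥ 3 can have 683 codewords.


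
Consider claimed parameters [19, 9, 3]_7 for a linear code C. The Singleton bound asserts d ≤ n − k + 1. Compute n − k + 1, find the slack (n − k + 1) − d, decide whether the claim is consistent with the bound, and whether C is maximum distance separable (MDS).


Singleton RHS = n − k + 1 = 11, slack = 8, bound satisfied, not MDS.

Singleton bound: d ≤ n − k + 1.
Here n = 19, k = 9, so n − k + 1 = 11.
Given d = 3, check d ≤ 11: YES.
Slack = (n − k + 1) − d = 8.
The code is NOT MDS (slack = 8 > 0).
Description: the claimed parameters are [19, 9, 3]_7; such a code would be non-MDS.


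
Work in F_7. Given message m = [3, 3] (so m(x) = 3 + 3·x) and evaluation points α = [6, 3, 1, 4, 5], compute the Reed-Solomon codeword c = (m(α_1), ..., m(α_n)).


c = [0, 5, 6, 1, 4]

Message polynomial: m(x) = 3 + 3·x (mod 7).
For each evaluation point α_i, compute m(α_i) mod 7:
  α_1 = 6: Horner steps 3 → 0, so m(6) = 0.
  α_2 = 3: Horner steps 3 → 5, so m(3) = 5.
  α_3 = 1: Horner steps 3 → 6, so m(1) = 6.
  α_4 = 4: Horner steps 3 → 1, so m(4) = 1.
  α_5 = 5: Horner steps 3 → 4, so m(5) = 4.
Codeword c = [0, 5, 6, 1, 4] ∈ F_7^5.


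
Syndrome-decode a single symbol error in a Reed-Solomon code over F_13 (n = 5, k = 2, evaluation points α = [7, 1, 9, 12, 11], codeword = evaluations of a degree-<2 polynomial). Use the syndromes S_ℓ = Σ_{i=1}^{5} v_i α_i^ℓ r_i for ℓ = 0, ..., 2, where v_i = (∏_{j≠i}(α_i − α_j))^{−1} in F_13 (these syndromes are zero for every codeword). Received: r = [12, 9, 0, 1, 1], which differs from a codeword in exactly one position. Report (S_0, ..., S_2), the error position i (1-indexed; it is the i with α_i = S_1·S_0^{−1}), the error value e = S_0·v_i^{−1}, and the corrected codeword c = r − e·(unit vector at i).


S = (5, 8, 5), error at position 4, error magnitude e = 6, c = [12, 9, 0, 8, 1].

Step 1: column multipliers v_i = (∏_{j≠i}(α_i − α_j))^{−1} mod 13.
  i = 1 (α = 7): (7−1)(7−9)(7−12)(7−11) = 6·(−2)·(−5)·(−4) = −240 ≡ 7, so v_1 = 7^{−1} = 2 (mod 13).
  i = 2 (α = 1): (1−7)(1−9)(1−12)(1−11) = (−6)·(−8)·(−11)·(−10) = 5280 ≡ 2, so v_2 = 2^{−1} = 7 (mod 13).
  i = 3 (α = 9): (9−7)(9−1)(9−12)(9−11) = 2·8·(−3)·(−2) = 96 ≡ 5, so v_3 = 5^{−1} = 8 (mod 13).
  i = 4 (α = 12): (12−7)(12−1)(12−9)(12−11) = 5·11·3·1 = 165 ≡ 9, so v_4 = 9^{−1} = 3 (mod 13).
  i = 5 (α = 11): (11−7)(11−1)(11−9)(11−12) = 4·10·2·(−1) = −80 ≡ 11, so v_5 = 11^{−1} = 6 (mod 13).
  v = [2, 7, 8, 3, 6].
Step 2: syndromes of r = [12, 9, 0, 1, 1] (all sums mod 13).
  S_0 = Σ v_i r_i = 2·12 + 7·9 + 8·0 + 3·1 + 6·1 = 96 ≡ 5.
  S_1 = Σ v_i α_i r_i = 2·7·12 + 7·1·9 + 8·9·0 + 3·12·1 + 6·11·1 = 333 ≡ 8.
  α_i^2 mod 13 = [10, 1, 3, 1, 4].
  S_2 = Σ v_i α_i^2 r_i = 2·10·12 + 7·1·9 + 8·3·0 + 3·1·1 + 6·4·1 = 330 ≡ 5.
  S = (5, 8, 5) ≠ 0, so r is not a codeword (an error is present).
Step 3: locate the error. For a single error e at position i, S_ℓ = v_i·e·α_i^ℓ, so α_err = S_1/S_0.
  S_0^{−1} = 5^{−1} = 8 (mod 13), so α_err = 8·8 = 64 ≡ 12 = α_4. Error position i = 4.
  Consistency check: S_2/S_1 = 5·5 = 25 ≡ 12 = α_err ✓ (single-error assumption holds).
Step 4: error magnitude e = S_0/v_4 = S_0·∏_{j≠4}(α_4 − α_j) = 5·9 = 45 ≡ 6 (mod 13).
Step 5: correct position 4: c_4 = r_4 − e = 1 − 6 ≡ 8 (mod 13). Hence c = [12, 9, 0, 8, 1].
  Check: interpolating c through the α_i gives m(x) = 2 + 7·x (degree < 2) with m(α_i) = c_i for every i, so c is indeed a codeword.


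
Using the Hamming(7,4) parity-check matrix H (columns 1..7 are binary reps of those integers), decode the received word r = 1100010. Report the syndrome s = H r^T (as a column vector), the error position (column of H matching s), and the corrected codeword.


s = (1, 0, 1)^T, error position = 5, corrected codeword c = 1100110

Compute s = H r^T mod 2 one row at a time:
  s_1 = 0 + 0 + 1 + 0 = 1 ≡ 1 (mod 2).
  s_2 = 1 + 0 + 1 + 0 = 2 ≡ 0 (mod 2).
  s_3 = 1 + 0 + 0 + 0 = 1 ≡ 1 (mod 2).
s = (1, 0, 1)^T — this equals column 5 of H (binary 101), so error is at position 5.
Correct: flip bit 5 of r = 1100010 to get c = 1100110.


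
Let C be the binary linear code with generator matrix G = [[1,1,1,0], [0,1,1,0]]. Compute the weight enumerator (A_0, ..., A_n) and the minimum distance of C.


Weight distribution: A_0 = 1, A_1 = 1, A_2 = 1, A_3 = 1. Minimum distance d = 1.

Enumerate all 2^2 = 4 messages m ∈ F_2^2.
For each, compute codeword c = mG in F_2^4, then tally its weight.
  m = 00 → c = 0000, weight = 0.
  m = 10 → c = 1110, weight = 3.
  m = 01 → c = 0110, weight = 2.
  m = 11 → c = 1000, weight = 1.
Tally weights:
  weight 0: 1 codewords.
  weight 1: 1 codewords.
  weight 2: 1 codewords.
  weight 3: 1 codewords.
Minimum distance d = smallest w > 0 with A_w > 0 = 1.
Sanity: Σ A_w = 4 = 2^2 = 4 ✓.


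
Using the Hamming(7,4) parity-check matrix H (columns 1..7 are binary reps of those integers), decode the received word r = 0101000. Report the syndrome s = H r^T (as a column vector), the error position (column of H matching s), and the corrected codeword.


s = (1, 1, 0)^T, error position = 6, corrected codeword c = 0101010

Compute s = H r^T mod 2 one row at a time:
  s_1 = 1 + 0 + 0 + 0 = 1 ≡ 1 (mod 2).
  s_2 = 1 + 0 + 0 + 0 = 1 ≡ 1 (mod 2).
  s_3 = 0 + 0 + 0 + 0 = 0 ≡ 0 (mod 2).
s = (1, 1, 0)^T — this equals column 6 of H (binary 110), so error is at position 6.
Correct: flip bit 6 of r = 0101000 to get c = 0101010.


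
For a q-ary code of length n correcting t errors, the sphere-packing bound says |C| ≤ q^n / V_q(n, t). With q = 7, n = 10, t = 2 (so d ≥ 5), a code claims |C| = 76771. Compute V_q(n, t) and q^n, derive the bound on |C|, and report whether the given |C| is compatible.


V_q(n, t) = 1681, q^n = 282475249, Hamming bound = 168040, |C| = 76771 ≤ bound (satisfied).

Step 1: Compute V_q(n, t) = Σ_{j=0}^2 C(n, j) (q−1)^j.
  j = 0: C(10,0)·(6)^0 = 1·1 = 1.
  j = 1: C(10,1)·(6)^1 = 10·6 = 60.
  j = 2: C(10,2)·(6)^2 = 45·36 = 1620.
  V_q(n, t) = 1 + 60 + 1620 = 1681.
Step 2: q^n = 7^10 = 282475249.
Step 3: Hamming bound ⌊q^n / V_q(n,t)⌋ = ⌊282475249/1681⌋ = 168040.
Step 4: Compare |C| = 76771 to 168040: satisfied.
The claimed |C| lies below the Hamming bound.


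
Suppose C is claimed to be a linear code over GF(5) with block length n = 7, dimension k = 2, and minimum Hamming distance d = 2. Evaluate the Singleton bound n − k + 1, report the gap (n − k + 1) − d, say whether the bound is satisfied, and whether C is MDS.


Singleton RHS = n − k + 1 = 6, slack = 4, bound satisfied, not MDS.

Singleton bound: d ≤ n − k + 1.
Here n = 7, k = 2, so n − k + 1 = 6.
Given d = 2, check d ≤ 6: YES.
Slack = (n − k + 1) − d = 4.
The code is NOT MDS (slack = 4 > 0).
Description: the claimed parameters are [7, 2, 2]_5; such a code would be non-MDS.


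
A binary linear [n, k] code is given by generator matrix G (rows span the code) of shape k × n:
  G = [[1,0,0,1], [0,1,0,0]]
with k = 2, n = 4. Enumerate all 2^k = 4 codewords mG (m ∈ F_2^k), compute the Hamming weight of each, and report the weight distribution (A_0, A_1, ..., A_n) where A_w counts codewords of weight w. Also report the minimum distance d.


Weight distribution: A_0 = 1, A_1 = 1, A_2 = 1, A_3 = 1. Minimum distance d = 1.

Enumerate all 2^2 = 4 messages m ∈ F_2^2.
For each, compute codeword c = mG in F_2^4, then tally its weight.
  m = 00 → c = 0000, weight = 0.
  m = 10 → c = 1001, weight = 2.
  m = 01 → c = 0100, weight = 1.
  m = 11 → c = 1101, weight = 3.
Tally weights:
  weight 0: 1 codewords.
  weight 1: 1 codewords.
  weight 2: 1 codewords.
  weight 3: 1 codewords.
Minimum distance d = smallest w > 0 with A_w > 0 = 1.
Sanity: Σ A_w = 4 = 2^2 = 4 ✓.


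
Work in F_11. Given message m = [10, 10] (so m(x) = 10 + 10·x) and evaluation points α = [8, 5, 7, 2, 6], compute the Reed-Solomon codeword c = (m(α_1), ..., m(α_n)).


c = [2, 5, 3, 8, 4]

Message polynomial: m(x) = 10 + 10·x (mod 11).
For each evaluation point α_i, compute m(α_i) mod 11:
  α_1 = 8: Horner steps 10 → 2, so m(8) = 2.
  α_2 = 5: Horner steps 10 → 5, so m(5) = 5.
  α_3 = 7: Horner steps 10 → 3, so m(7) = 3.
  α_4 = 2: Horner steps 10 → 8, so m(2) = 8.
  α_5 = 6: Horner steps 10 → 4, so m(6) = 4.
Codeword c = [2, 5, 3, 8, 4] ∈ F_11^5.


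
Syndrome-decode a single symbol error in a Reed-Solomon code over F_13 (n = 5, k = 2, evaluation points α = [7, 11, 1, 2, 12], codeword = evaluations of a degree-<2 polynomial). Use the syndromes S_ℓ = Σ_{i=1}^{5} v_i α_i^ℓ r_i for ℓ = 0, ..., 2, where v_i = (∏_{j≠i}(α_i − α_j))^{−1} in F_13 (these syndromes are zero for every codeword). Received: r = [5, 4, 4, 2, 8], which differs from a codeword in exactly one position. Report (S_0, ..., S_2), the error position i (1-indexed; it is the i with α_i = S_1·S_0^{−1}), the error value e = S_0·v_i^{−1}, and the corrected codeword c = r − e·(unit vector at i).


S = (5, 3, 7), error at position 2, error magnitude e = 7, c = [5, 10, 4, 2, 8].

Step 1: column multipliers v_i = (∏_{j≠i}(α_i − α_j))^{−1} mod 13.
  i = 1 (α = 7): (7−11)(7−1)(7−2)(7−12) = (−4)·6·5·(−5) = 600 ≡ 2, so v_1 = 2^{−1} = 7 (mod 13).
  i = 2 (α = 11): (11−7)(11−1)(11−2)(11−12) = 4·10·9·(−1) = −360 ≡ 4, so v_2 = 4^{−1} = 10 (mod 13).
  i = 3 (α = 1): (1−7)(1−11)(1−2)(1−12) = (−6)·(−10)·(−1)·(−11) = 660 ≡ 10, so v_3 = 10^{−1} = 4 (mod 13).
  i = 4 (α = 2): (2−7)(2−11)(2−1)(2−12) = (−5)·(−9)·1·(−10) = −450 ≡ 5, so v_4 = 5^{−1} = 8 (mod 13).
  i = 5 (α = 12): (12−7)(12−11)(12−1)(12−2) = 5·1·11·10 = 550 ≡ 4, so v_5 = 4^{−1} = 10 (mod 13).
  v = [7, 10, 4, 8, 10].
Step 2: syndromes of r = [5, 4, 4, 2, 8] (all sums mod 13).
  S_0 = Σ v_i r_i = 7·5 + 10·4 + 4·4 + 8·2 + 10·8 = 187 ≡ 5.
  S_1 = Σ v_i α_i r_i = 7·7·5 + 10·11·4 + 4·1·4 + 8·2·2 + 10·12·8 = 1693 ≡ 3.
  α_i^2 mod 13 = [10, 4, 1, 4, 1].
  S_2 = Σ v_i α_i^2 r_i = 7·10·5 + 10·4·4 + 4·1·4 + 8·4·2 + 10·1·8 = 670 ≡ 7.
  S = (5, 3, 7) ≠ 0, so r is not a codeword (an error is present).
Step 3: locate the error. For a single error e at position i, S_ℓ = v_i·e·α_i^ℓ, so α_err = S_1/S_0.
  S_0^{−1} = 5^{−1} = 8 (mod 13), so α_err = 3·8 = 24 ≡ 11 = α_2. Error position i = 2.
  Consistency check: S_2/S_1 = 7·9 = 63 ≡ 11 = α_err ✓ (single-error assumption holds).
Step 4: error magnitude e = S_0/v_2 = S_0·∏_{j≠2}(α_2 − α_j) = 5·4 = 20 ≡ 7 (mod 13).
Step 5: correct position 2: c_2 = r_2 − e = 4 − 7 ≡ 10 (mod 13). Hence c = [5, 10, 4, 2, 8].
  Check: interpolating c through the α_i gives m(x) = 6 + 11·x (degree < 2) with m(α_i) = c_i for every i, so c is indeed a codeword.


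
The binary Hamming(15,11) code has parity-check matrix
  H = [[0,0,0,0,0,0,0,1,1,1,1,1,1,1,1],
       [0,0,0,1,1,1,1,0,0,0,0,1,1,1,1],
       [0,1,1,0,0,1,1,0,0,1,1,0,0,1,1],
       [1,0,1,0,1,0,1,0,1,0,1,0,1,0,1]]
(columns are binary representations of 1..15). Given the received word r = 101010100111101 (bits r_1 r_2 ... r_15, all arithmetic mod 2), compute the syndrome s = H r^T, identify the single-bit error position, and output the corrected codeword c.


s = (1, 1, 1, 1)^T, error position = 15, corrected codeword c = 101010100111100

Compute s = H r^T mod 2 one row at a time:
  s_1 = 0 + 0 + 1 + 1 + 1 + 1 + 0 + 1 = 5 ≡ 1 (mod 2).
  s_2 = 0 + 1 + 0 + 1 + 1 + 1 + 0 + 1 = 5 ≡ 1 (mod 2).
  s_3 = 0 + 1 + 0 + 1 + 1 + 1 + 0 + 1 = 5 ≡ 1 (mod 2).
  s_4 = 1 + 1 + 1 + 1 + 0 + 1 + 1 + 1 = 7 ≡ 1 (mod 2).
s = (1, 1, 1, 1)^T — this equals column 15 of H (binary 1111), so error is at position 15.
Correct: flip bit 15 of r = 101010100111101 to get c = 101010100111100.


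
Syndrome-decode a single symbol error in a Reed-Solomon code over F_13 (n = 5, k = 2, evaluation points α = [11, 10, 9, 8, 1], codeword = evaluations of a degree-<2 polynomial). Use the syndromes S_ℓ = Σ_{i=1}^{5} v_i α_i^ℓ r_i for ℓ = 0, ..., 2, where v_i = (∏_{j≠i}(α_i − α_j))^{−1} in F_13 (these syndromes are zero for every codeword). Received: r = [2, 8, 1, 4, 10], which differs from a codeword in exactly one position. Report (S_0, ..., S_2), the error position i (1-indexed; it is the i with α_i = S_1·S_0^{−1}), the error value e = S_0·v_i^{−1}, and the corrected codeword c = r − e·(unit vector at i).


S = (1, 8, 12), error at position 4, error magnitude e = 10, c = [2, 8, 1, 7, 10].

Step 1: column multipliers v_i = (∏_{j≠i}(α_i − α_j))^{−1} mod 13.
  i = 1 (α = 11): (11−10)(11−9)(11−8)(11−1) = 1·2·3·10 = 60 ≡ 8, so v_1 = 8^{−1} = 5 (mod 13).
  i = 2 (α = 10): (10−11)(10−9)(10−8)(10−1) = (−1)·1·2·9 = −18 ≡ 8, so v_2 = 8^{−1} = 5 (mod 13).
  i = 3 (α = 9): (9−11)(9−10)(9−8)(9−1) = (−2)·(−1)·1·8 = 16 ≡ 3, so v_3 = 3^{−1} = 9 (mod 13).
  i = 4 (α = 8): (8−11)(8−10)(8−9)(8−1) = (−3)·(−2)·(−1)·7 = −42 ≡ 10, so v_4 = 10^{−1} = 4 (mod 13).
  i = 5 (α = 1): (1−11)(1−10)(1−9)(1−8) = (−10)·(−9)·(−8)·(−7) = 5040 ≡ 9, so v_5 = 9^{−1} = 3 (mod 13).
  v = [5, 5, 9, 4, 3].
Step 2: syndromes of r = [2, 8, 1, 4, 10] (all sums mod 13).
  S_0 = Σ v_i r_i = 5·2 + 5·8 + 9·1 + 4·4 + 3·10 = 105 ≡ 1.
  S_1 = Σ v_i α_i r_i = 5·11·2 + 5·10·8 + 9·9·1 + 4·8·4 + 3·1·10 = 749 ≡ 8.
  α_i^2 mod 13 = [4, 9, 3, 12, 1].
  S_2 = Σ v_i α_i^2 r_i = 5·4·2 + 5·9·8 + 9·3·1 + 4·12·4 + 3·1·10 = 649 ≡ 12.
  S = (1, 8, 12) ≠ 0, so r is not a codeword (an error is present).
Step 3: locate the error. For a single error e at position i, S_ℓ = v_i·e·α_i^ℓ, so α_err = S_1/S_0.
  S_0^{−1} = 1^{−1} = 1 (mod 13), so α_err = 8·1 = 8 ≡ 8 = α_4. Error position i = 4.
  Consistency check: S_2/S_1 = 12·5 = 60 ≡ 8 = α_err ✓ (single-error assumption holds).
Step 4: error magnitude e = S_0/v_4 = S_0·∏_{j≠4}(α_4 − α_j) = 1·10 = 10 ≡ 10 (mod 13).
Step 5: correct position 4: c_4 = r_4 − e = 4 − 10 ≡ 7 (mod 13). Hence c = [2, 8, 1, 7, 10].
  Check: interpolating c through the α_i gives m(x) = 3 + 7·x (degree < 2) with m(α_i) = c_i for every i, so c is indeed a codeword.


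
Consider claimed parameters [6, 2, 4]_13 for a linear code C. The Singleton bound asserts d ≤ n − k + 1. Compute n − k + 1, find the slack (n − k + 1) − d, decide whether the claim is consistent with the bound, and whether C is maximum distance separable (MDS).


Singleton RHS = n − k + 1 = 5, slack = 1, bound satisfied, not MDS.

Singleton bound: d ≤ n − k + 1.
Here n = 6, k = 2, so n − k + 1 = 5.
Given d = 4, check d ≤ 5: YES.
Slack = (n − k + 1) − d = 1.
The code is NOT MDS (slack = 1 > 0).
Description: the claimed parameters are [6, 2, 4]_13; such a code would be non-MDS.


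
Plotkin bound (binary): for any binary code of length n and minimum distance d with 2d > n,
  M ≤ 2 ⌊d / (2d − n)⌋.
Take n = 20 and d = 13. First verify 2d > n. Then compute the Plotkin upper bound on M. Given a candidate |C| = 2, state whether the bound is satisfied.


Plotkin bound M ≤ 4; given |C| = 2 ≤ bound (satisfied).

Check applicability: 2d = 26, n = 20.
2d − n = 6 > 0, so Plotkin applies.
Compute d/(2d−n) = 13/6 ≈ 2.1667.
⌊d/(2d−n)⌋ = 2.
Plotkin bound: M ≤ 2·2 = 4.
Given |C| = 2, check: satisfied.
This |C| is below the Plotkin bound.


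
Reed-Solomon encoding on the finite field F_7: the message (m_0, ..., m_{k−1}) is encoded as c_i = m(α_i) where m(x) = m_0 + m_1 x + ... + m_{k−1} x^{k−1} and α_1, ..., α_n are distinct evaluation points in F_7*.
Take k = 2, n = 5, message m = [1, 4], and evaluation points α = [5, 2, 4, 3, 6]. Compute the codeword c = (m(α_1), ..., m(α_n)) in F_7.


c = [0, 2, 3, 6, 4]

Message polynomial: m(x) = 1 + 4·x (mod 7).
For each evaluation point α_i, compute m(α_i) mod 7:
  α_1 = 5: Horner steps 4 → 0, so m(5) = 0.
  α_2 = 2: Horner steps 4 → 2, so m(2) = 2.
  α_3 = 4: Horner steps 4 → 3, so m(4) = 3.
  α_4 = 3: Horner steps 4 → 6, so m(3) = 6.
  α_5 = 6: Horner steps 4 → 4, so m(6) = 4.
Codeword c = [0, 2, 3, 6, 4] ∈ F_7^5.


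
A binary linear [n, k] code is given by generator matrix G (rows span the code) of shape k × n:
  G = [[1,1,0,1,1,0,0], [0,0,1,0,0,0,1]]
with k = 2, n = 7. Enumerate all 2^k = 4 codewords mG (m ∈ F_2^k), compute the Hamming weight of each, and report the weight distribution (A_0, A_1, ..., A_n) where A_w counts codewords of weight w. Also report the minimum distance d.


Weight distribution: A_0 = 1, A_2 = 1, A_4 = 1, A_6 = 1. Minimum distance d = 2.

Enumerate all 2^2 = 4 messages m ∈ F_2^2.
For each, compute codeword c = mG in F_2^7, then tally its weight.
  m = 00 → c = 0000000, weight = 0.
  m = 10 → c = 1101100, weight = 4.
  m = 01 → c = 0010001, weight = 2.
  m = 11 → c = 1111101, weight = 6.
Tally weights:
  weight 0: 1 codewords.
  weight 2: 1 codewords.
  weight 4: 1 codewords.
  weight 6: 1 codewords.
Minimum distance d = smallest w > 0 with A_w > 0 = 2.
Sanity: Σ A_w = 4 = 2^2 = 4 ✓.


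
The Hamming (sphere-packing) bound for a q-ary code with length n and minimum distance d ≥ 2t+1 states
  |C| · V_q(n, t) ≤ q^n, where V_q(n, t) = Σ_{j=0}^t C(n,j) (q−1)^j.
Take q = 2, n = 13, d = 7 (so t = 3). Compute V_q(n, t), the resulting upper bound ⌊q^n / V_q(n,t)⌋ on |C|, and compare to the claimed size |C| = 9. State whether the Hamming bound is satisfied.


V_q(n, t) = 378, q^n = 8192, Hamming bound = 21, |C| = 9 ≤ bound (satisfied).

Step 1: Compute V_q(n, t) = Σ_{j=0}^3 C(n, j) (q−1)^j.
  j = 0: C(13,0)·(1)^0 = 1·1 = 1.
  j = 1: C(13,1)·(1)^1 = 13·1 = 13.
  j = 2: C(13,2)·(1)^2 = 78·1 = 78.
  j = 3: C(13,3)·(1)^3 = 286·1 = 286.
  V_q(n, t) = 1 + 13 + 78 + 286 = 378.
Step 2: q^n = 2^13 = 8192.
Step 3: Hamming bound ⌊q^n / V_q(n,t)⌋ = ⌊8192/378⌋ = 21.
Step 4: Compare |C| = 9 to 21: satisfied.
The claimed |C| lies below the Hamming bound.


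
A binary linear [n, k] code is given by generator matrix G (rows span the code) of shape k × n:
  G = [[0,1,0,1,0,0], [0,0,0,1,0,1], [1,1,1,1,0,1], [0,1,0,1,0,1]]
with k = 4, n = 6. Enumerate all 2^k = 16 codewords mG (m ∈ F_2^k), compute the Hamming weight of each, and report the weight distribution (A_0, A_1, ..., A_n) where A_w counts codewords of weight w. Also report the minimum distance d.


Weight distribution: A_0 = 1, A_1 = 3, A_2 = 4, A_3 = 4, A_4 = 3, A_5 = 1. Minimum distance d = 1.

Enumerate all 2^4 = 16 messages m ∈ F_2^4.
For each, compute codeword c = mG in F_2^6, then tally its weight.
  m = 0000 → c = 000000, weight = 0.
  m = 1000 → c = 010100, weight = 2.
  m = 0100 → c = 000101, weight = 2.
  m = 1100 → c = 010001, weight = 2.
  m = 0010 → c = 111101, weight = 5.
  m = 1010 → c = 101001, weight = 3.
  m = 0110 → c = 111000, weight = 3.
  m = 1110 → c = 101100, weight = 3.
  m = 0001 → c = 010101, weight = 3.
  m = 1001 → c = 000001, weight = 1.
  m = 0101 → c = 010000, weight = 1.
  m = 1101 → c = 000100, weight = 1.
  m = 0011 → c = 101000, weight = 2.
  m = 1011 → c = 111100, weight = 4.
  m = 0111 → c = 101101, weight = 4.
  m = 1111 → c = 111001, weight = 4.
Tally weights:
  weight 0: 1 codewords.
  weight 1: 3 codewords.
  weight 2: 4 codewords.
  weight 3: 4 codewords.
  weight 4: 3 codewords.
  weight 5: 1 codewords.
Minimum distance d = smallest w > 0 with A_w > 0 = 1.
Sanity: Σ A_w = 16 = 2^4 = 16 ✓.


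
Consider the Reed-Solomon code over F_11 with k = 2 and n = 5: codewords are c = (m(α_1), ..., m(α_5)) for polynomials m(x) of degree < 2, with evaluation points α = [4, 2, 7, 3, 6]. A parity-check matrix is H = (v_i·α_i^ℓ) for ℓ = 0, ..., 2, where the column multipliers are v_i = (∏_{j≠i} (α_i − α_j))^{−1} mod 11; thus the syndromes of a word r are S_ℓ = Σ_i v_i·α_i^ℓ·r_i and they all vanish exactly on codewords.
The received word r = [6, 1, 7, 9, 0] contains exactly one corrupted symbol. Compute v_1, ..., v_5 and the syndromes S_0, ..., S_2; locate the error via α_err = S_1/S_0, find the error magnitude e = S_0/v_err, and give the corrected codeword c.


S = (2, 3, 10), error at position 3, error magnitude e = 10, c = [6, 1, 8, 9, 0].

Step 1: column multipliers v_i = (∏_{j≠i}(α_i − α_j))^{−1} mod 11.
  i = 1 (α = 4): (4−2)(4−7)(4−3)(4−6) = 2·(−3)·1·(−2) = 12 ≡ 1, so v_1 = 1^{−1} = 1 (mod 11).
  i = 2 (α = 2): (2−4)(2−7)(2−3)(2−6) = (−2)·(−5)·(−1)·(−4) = 40 ≡ 7, so v_2 = 7^{−1} = 8 (mod 11).
  i = 3 (α = 7): (7−4)(7−2)(7−3)(7−6) = 3·5·4·1 = 60 ≡ 5, so v_3 = 5^{−1} = 9 (mod 11).
  i = 4 (α = 3): (3−4)(3−2)(3−7)(3−6) = (−1)·1·(−4)·(−3) = −12 ≡ 10, so v_4 = 10^{−1} = 10 (mod 11).
  i = 5 (α = 6): (6−4)(6−2)(6−7)(6−3) = 2·4·(−1)·3 = −24 ≡ 9, so v_5 = 9^{−1} = 5 (mod 11).
  v = [1, 8, 9, 10, 5].
Step 2: syndromes of r = [6, 1, 7, 9, 0] (all sums mod 11).
  S_0 = Σ v_i r_i = 1·6 + 8·1 + 9·7 + 10·9 + 5·0 = 167 ≡ 2.
  S_1 = Σ v_i α_i r_i = 1·4·6 + 8·2·1 + 9·7·7 + 10·3·9 + 5·6·0 = 751 ≡ 3.
  α_i^2 mod 11 = [5, 4, 5, 9, 3].
  S_2 = Σ v_i α_i^2 r_i = 1·5·6 + 8·4·1 + 9·5·7 + 10·9·9 + 5·3·0 = 1187 ≡ 10.
  S = (2, 3, 10) ≠ 0, so r is not a codeword (an error is present).
Step 3: locate the error. For a single error e at position i, S_ℓ = v_i·e·α_i^ℓ, so α_err = S_1/S_0.
  S_0^{−1} = 2^{−1} = 6 (mod 11), so α_err = 3·6 = 18 ≡ 7 = α_3. Error position i = 3.
  Consistency check: S_2/S_1 = 10·4 = 40 ≡ 7 = α_err ✓ (single-error assumption holds).
Step 4: error magnitude e = S_0/v_3 = S_0·∏_{j≠3}(α_3 − α_j) = 2·5 = 10 ≡ 10 (mod 11).
Step 5: correct position 3: c_3 = r_3 − e = 7 − 10 ≡ 8 (mod 11). Hence c = [6, 1, 8, 9, 0].
  Check: interpolating c through the α_i gives m(x) = 7 + 8·x (degree < 2) with m(α_i) = c_i for every i, so c is indeed a codeword.


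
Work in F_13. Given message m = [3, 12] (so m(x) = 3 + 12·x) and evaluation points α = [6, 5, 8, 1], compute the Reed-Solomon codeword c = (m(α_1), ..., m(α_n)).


c = [10, 11, 8, 2]

Message polynomial: m(x) = 3 + 12·x (mod 13).
For each evaluation point α_i, compute m(α_i) mod 13:
  α_1 = 6: Horner steps 12 → 10, so m(6) = 10.
  α_2 = 5: Horner steps 12 → 11, so m(5) = 11.
  α_3 = 8: Horner steps 12 → 8, so m(8) = 8.
  α_4 = 1: Horner steps 12 → 2, so m(1) = 2.
Codeword c = [10, 11, 8, 2] ∈ F_13^4.


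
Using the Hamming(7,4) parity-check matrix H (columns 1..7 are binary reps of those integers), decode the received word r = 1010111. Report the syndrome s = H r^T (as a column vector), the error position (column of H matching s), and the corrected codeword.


s = (1, 1, 0)^T, error position = 6, corrected codeword c = 1010101

Compute s = H r^T mod 2 one row at a time:
  s_1 = 0 + 1 + 1 + 1 = 3 ≡ 1 (mod 2).
  s_2 = 0 + 1 + 1 + 1 = 3 ≡ 1 (mod 2).
  s_3 = 1 + 1 + 1 + 1 = 4 ≡ 0 (mod 2).
s = (1, 1, 0)^T — this equals column 6 of H (binary 110), so error is at position 6.
Correct: flip bit 6 of r = 1010111 to get c = 1010101.


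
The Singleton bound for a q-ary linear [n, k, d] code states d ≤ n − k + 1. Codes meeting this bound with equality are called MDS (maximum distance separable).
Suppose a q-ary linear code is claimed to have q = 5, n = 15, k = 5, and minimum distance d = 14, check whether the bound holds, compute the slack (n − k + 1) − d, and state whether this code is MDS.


Singleton RHS = n − k + 1 = 11, slack = -3, bound violated (no such code; not MDS).

Singleton bound: d ≤ n − k + 1.
Here n = 15, k = 5, so n − k + 1 = 11.
Given d = 14, check d ≤ 11: NO.
Slack = (n − k + 1) − d = -3.
The slack is negative: d = 14 exceeds n − k + 1 = 11 by 3, so the Singleton bound is violated and no linear [15, 5, 14]_5 code can exist. In particular it is not MDS (MDS requires d = n − k + 1 exactly).
Description: the claimed parameters are [15, 5, 14]_5; such a code would be impossible (violates the Singleton bound).


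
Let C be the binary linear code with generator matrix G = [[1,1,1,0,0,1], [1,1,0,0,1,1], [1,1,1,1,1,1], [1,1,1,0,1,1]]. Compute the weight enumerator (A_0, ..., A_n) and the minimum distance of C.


Weight distribution: A_0 = 1, A_1 = 3, A_2 = 3, A_3 = 2, A_4 = 3, A_5 = 3, A_6 = 1. Minimum distance d = 1.

Enumerate all 2^4 = 16 messages m ∈ F_2^4.
For each, compute codeword c = mG in F_2^6, then tally its weight.
  m = 0000 → c = 000000, weight = 0.
  m = 1000 → c = 111001, weight = 4.
  m = 0100 → c = 110011, weight = 4.
  m = 1100 → c = 001010, weight = 2.
  m = 0010 → c = 111111, weight = 6.
  m = 1010 → c = 000110, weight = 2.
  m = 0110 → c = 001100, weight = 2.
  m = 1110 → c = 110101, weight = 4.
  m = 0001 → c = 111011, weight = 5.
  m = 1001 → c = 000010, weight = 1.
  m = 0101 → c = 001000, weight = 1.
  m = 1101 → c = 110001, weight = 3.
  m = 0011 → c = 000100, weight = 1.
  m = 1011 → c = 111101, weight = 5.
  m = 0111 → c = 110111, weight = 5.
  m = 1111 → c = 001110, weight = 3.
Tally weights:
  weight 0: 1 codewords.
  weight 1: 3 codewords.
  weight 2: 3 codewords.
  weight 3: 2 codewords.
  weight 4: 3 codewords.
  weight 5: 3 codewords.
  weight 6: 1 codewords.
Minimum distance d = smallest w > 0 with A_w > 0 = 1.
Sanity: Σ A_w = 16 = 2^4 = 16 ✓.


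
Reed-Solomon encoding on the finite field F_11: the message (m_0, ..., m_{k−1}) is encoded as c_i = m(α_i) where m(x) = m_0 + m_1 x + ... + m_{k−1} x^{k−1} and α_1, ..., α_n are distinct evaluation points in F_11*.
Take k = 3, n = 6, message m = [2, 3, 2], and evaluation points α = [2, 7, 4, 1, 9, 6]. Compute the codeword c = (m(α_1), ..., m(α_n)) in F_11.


c = [5, 0, 2, 7, 4, 4]

Message polynomial: m(x) = 2 + 3·x + 2·x^2 (mod 11).
For each evaluation point α_i, compute m(α_i) mod 11:
  α_1 = 2: Horner steps 2 → 7 → 5, so m(2) = 5.
  α_2 = 7: Horner steps 2 → 6 → 0, so m(7) = 0.
  α_3 = 4: Horner steps 2 → 0 → 2, so m(4) = 2.
  α_4 = 1: Horner steps 2 → 5 → 7, so m(1) = 7.
  α_5 = 9: Horner steps 2 → 10 → 4, so m(9) = 4.
  α_6 = 6: Horner steps 2 → 4 → 4, so m(6) = 4.
Codeword c = [5, 0, 2, 7, 4, 4] ∈ F_11^6.


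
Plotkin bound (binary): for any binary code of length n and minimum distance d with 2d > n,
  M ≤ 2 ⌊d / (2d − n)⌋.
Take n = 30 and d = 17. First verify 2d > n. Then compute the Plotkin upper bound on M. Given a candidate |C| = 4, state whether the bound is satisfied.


Plotkin bound M ≤ 8; given |C| = 4 ≤ bound (satisfied).

Check applicability: 2d = 34, n = 30.
2d − n = 4 > 0, so Plotkin applies.
Compute d/(2d−n) = 17/4 ≈ 4.2500.
⌊d/(2d−n)⌋ = 4.
Plotkin bound: M ≤ 2·4 = 8.
Given |C| = 4, check: satisfied.
This |C| is below the Plotkin bound.


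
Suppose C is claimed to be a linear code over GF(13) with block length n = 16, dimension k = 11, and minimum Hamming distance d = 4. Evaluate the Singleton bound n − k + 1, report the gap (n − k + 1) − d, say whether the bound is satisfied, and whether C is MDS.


Singleton RHS = n − k + 1 = 6, slack = 2, bound satisfied, not MDS.

Singleton bound: d ≤ n − k + 1.
Here n = 16, k = 11, so n − k + 1 = 6.
Given d = 4, check d ≤ 6: YES.
Slack = (n − k + 1) − d = 2.
The code is NOT MDS (slack = 2 > 0).
Description: the claimed parameters are [16, 11, 4]_13; such a code would be non-MDS.


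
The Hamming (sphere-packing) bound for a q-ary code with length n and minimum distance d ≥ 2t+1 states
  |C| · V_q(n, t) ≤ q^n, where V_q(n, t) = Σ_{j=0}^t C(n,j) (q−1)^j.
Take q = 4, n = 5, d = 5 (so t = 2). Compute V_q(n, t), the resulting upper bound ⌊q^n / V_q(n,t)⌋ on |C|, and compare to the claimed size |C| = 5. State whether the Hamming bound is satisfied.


V_q(n, t) = 106, q^n = 1024, Hamming bound = 9, |C| = 5 ≤ bound (satisfied).

Step 1: Compute V_q(n, t) = Σ_{j=0}^2 C(n, j) (q−1)^j.
  j = 0: C(5,0)·(3)^0 = 1·1 = 1.
  j = 1: C(5,1)·(3)^1 = 5·3 = 15.
  j = 2: C(5,2)·(3)^2 = 10·9 = 90.
  V_q(n, t) = 1 + 15 + 90 = 106.
Step 2: q^n = 4^5 = 1024.
Step 3: Hamming bound ⌊q^n / V_q(n,t)⌋ = ⌊1024/106⌋ = 9.
Step 4: Compare |C| = 5 to 9: satisfied.
The claimed |C| lies below the Hamming bound.


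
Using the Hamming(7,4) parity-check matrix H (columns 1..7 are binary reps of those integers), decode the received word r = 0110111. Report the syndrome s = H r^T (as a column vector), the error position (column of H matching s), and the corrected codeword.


s = (1, 0, 1)^T, error position = 5, corrected codeword c = 0110011

Compute s = H r^T mod 2 one row at a time:
  s_1 = 0 + 1 + 1 + 1 = 3 ≡ 1 (mod 2).
  s_2 = 1 + 1 + 1 + 1 = 4 ≡ 0 (mod 2).
  s_3 = 0 + 1 + 1 + 1 = 3 ≡ 1 (mod 2).
s = (1, 0, 1)^T — this equals column 5 of H (binary 101), so error is at position 5.
Correct: flip bit 5 of r = 0110111 to get c = 0110011.


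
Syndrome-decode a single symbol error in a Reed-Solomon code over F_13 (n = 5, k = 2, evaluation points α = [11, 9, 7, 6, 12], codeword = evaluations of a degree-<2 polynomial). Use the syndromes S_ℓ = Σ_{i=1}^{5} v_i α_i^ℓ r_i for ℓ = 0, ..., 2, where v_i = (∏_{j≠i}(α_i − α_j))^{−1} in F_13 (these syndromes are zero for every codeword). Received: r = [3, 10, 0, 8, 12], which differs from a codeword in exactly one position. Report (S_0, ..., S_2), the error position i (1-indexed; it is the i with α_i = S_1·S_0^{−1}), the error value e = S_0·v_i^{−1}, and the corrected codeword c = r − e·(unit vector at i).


S = (4, 5, 3), error at position 1, error magnitude e = 9, c = [7, 10, 0, 8, 12].

Step 1: column multipliers v_i = (∏_{j≠i}(α_i − α_j))^{−1} mod 13.
  i = 1 (α = 11): (11−9)(11−7)(11−6)(11−12) = 2·4·5·(−1) = −40 ≡ 12, so v_1 = 12^{−1} = 12 (mod 13).
  i = 2 (α = 9): (9−11)(9−7)(9−6)(9−12) = (−2)·2·3·(−3) = 36 ≡ 10, so v_2 = 10^{−1} = 4 (mod 13).
  i = 3 (α = 7): (7−11)(7−9)(7−6)(7−12) = (−4)·(−2)·1·(−5) = −40 ≡ 12, so v_3 = 12^{−1} = 12 (mod 13).
  i = 4 (α = 6): (6−11)(6−9)(6−7)(6−12) = (−5)·(−3)·(−1)·(−6) = 90 ≡ 12, so v_4 = 12^{−1} = 12 (mod 13).
  i = 5 (α = 12): (12−11)(12−9)(12−7)(12−6) = 1·3·5·6 = 90 ≡ 12, so v_5 = 12^{−1} = 12 (mod 13).
  v = [12, 4, 12, 12, 12].
Step 2: syndromes of r = [3, 10, 0, 8, 12] (all sums mod 13).
  S_0 = Σ v_i r_i = 12·3 + 4·10 + 12·0 + 12·8 + 12·12 = 316 ≡ 4.
  S_1 = Σ v_i α_i r_i = 12·11·3 + 4·9·10 + 12·7·0 + 12·6·8 + 12·12·12 = 3060 ≡ 5.
  α_i^2 mod 13 = [4, 3, 10, 10, 1].
  S_2 = Σ v_i α_i^2 r_i = 12·4·3 + 4·3·10 + 12·10·0 + 12·10·8 + 12·1·12 = 1368 ≡ 3.
  S = (4, 5, 3) ≠ 0, so r is not a codeword (an error is present).
Step 3: locate the error. For a single error e at position i, S_ℓ = v_i·e·α_i^ℓ, so α_err = S_1/S_0.
  S_0^{−1} = 4^{−1} = 10 (mod 13), so α_err = 5·10 = 50 ≡ 11 = α_1. Error position i = 1.
  Consistency check: S_2/S_1 = 3·8 = 24 ≡ 11 = α_err ✓ (single-error assumption holds).
Step 4: error magnitude e = S_0/v_1 = S_0·∏_{j≠1}(α_1 − α_j) = 4·12 = 48 ≡ 9 (mod 13).
Step 5: correct position 1: c_1 = r_1 − e = 3 − 9 ≡ 7 (mod 13). Hence c = [7, 10, 0, 8, 12].
  Check: interpolating c through the α_i gives m(x) = 4 + 5·x (degree < 2) with m(α_i) = c_i for every i, so c is indeed a codeword.


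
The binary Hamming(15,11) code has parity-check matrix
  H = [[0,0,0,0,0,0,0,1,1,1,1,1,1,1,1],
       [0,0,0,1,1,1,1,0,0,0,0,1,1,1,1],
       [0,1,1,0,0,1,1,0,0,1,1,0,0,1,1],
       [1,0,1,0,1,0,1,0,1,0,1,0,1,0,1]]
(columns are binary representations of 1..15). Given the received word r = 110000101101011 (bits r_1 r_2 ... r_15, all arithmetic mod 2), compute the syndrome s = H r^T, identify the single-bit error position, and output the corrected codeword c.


s = (1, 0, 1, 0)^T, error position = 10, corrected codeword c = 110000101001011

Compute s = H r^T mod 2 one row at a time:
  s_1 = 0 + 1 + 1 + 0 + 1 + 0 + 1 + 1 = 5 ≡ 1 (mod 2).
  s_2 = 0 + 0 + 0 + 1 + 1 + 0 + 1 + 1 = 4 ≡ 0 (mod 2).
  s_3 = 1 + 0 + 0 + 1 + 1 + 0 + 1 + 1 = 5 ≡ 1 (mod 2).
  s_4 = 1 + 0 + 0 + 1 + 1 + 0 + 0 + 1 = 4 ≡ 0 (mod 2).
s = (1, 0, 1, 0)^T — this equals column 10 of H (binary 1010), so error is at position 10.
Correct: flip bit 10 of r = 110000101101011 to get c = 110000101001011.


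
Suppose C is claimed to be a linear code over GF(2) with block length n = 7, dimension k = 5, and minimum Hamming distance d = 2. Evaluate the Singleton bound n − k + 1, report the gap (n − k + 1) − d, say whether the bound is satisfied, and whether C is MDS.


Singleton RHS = n − k + 1 = 3, slack = 1, bound satisfied, not MDS.

Singleton bound: d ≤ n − k + 1.
Here n = 7, k = 5, so n − k + 1 = 3.
Given d = 2, check d ≤ 3: YES.
Slack = (n − k + 1) − d = 1.
The code is NOT MDS (slack = 1 > 0).
Description: the claimed parameters are [7, 5, 2]_2; such a code would be non-MDS.


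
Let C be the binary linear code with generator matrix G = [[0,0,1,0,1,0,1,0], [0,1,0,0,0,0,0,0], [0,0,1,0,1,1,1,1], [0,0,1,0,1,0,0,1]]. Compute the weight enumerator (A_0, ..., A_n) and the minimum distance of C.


Weight distribution: A_0 = 1, A_1 = 1, A_2 = 3, A_3 = 6, A_4 = 3, A_5 = 1, A_6 = 1. Minimum distance d = 1.

Enumerate all 2^4 = 16 messages m ∈ F_2^4.
For each, compute codeword c = mG in F_2^8, then tally its weight.
  m = 0000 → c = 00000000, weight = 0.
  m = 1000 → c = 00101010, weight = 3.
  m = 0100 → c = 01000000, weight = 1.
  m = 1100 → c = 01101010, weight = 4.
  m = 0010 → c = 00101111, weight = 5.
  m = 1010 → c = 00000101, weight = 2.
  m = 0110 → c = 01101111, weight = 6.
  m = 1110 → c = 01000101, weight = 3.
  m = 0001 → c = 00101001, weight = 3.
  m = 1001 → c = 00000011, weight = 2.
  m = 0101 → c = 01101001, weight = 4.
  m = 1101 → c = 01000011, weight = 3.
  m = 0011 → c = 00000110, weight = 2.
  m = 1011 → c = 00101100, weight = 3.
  m = 0111 → c = 01000110, weight = 3.
  m = 1111 → c = 01101100, weight = 4.
Tally weights:
  weight 0: 1 codewords.
  weight 1: 1 codewords.
  weight 2: 3 codewords.
  weight 3: 6 codewords.
  weight 4: 3 codewords.
  weight 5: 1 codewords.
  weight 6: 1 codewords.
Minimum distance d = smallest w > 0 with A_w > 0 = 1.
Sanity: Σ A_w = 16 = 2^4 = 16 ✓.


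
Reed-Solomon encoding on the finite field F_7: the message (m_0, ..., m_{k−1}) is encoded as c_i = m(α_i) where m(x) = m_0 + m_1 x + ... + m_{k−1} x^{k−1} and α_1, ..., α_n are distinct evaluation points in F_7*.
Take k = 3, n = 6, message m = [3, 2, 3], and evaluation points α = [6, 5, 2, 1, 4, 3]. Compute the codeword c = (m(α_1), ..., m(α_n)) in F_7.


c = [4, 4, 5, 1, 3, 1]

Message polynomial: m(x) = 3 + 2·x + 3·x^2 (mod 7).
For each evaluation point α_i, compute m(α_i) mod 7:
  α_1 = 6: Horner steps 3 → 6 → 4, so m(6) = 4.
  α_2 = 5: Horner steps 3 → 3 → 4, so m(5) = 4.
  α_3 = 2: Horner steps 3 → 1 → 5, so m(2) = 5.
  α_4 = 1: Horner steps 3 → 5 → 1, so m(1) = 1.
  α_5 = 4: Horner steps 3 → 0 → 3, so m(4) = 3.
  α_6 = 3: Horner steps 3 → 4 → 1, so m(3) = 1.
Codeword c = [4, 4, 5, 1, 3, 1] ∈ F_7^6.


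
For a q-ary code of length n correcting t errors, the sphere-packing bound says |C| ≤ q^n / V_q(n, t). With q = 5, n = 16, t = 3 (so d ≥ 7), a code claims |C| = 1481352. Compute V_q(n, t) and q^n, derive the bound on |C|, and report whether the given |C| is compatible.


V_q(n, t) = 37825, q^n = 152587890625, Hamming bound = 4034048, |C| = 1481352 ≤ bound (satisfied).

Step 1: Compute V_q(n, t) = Σ_{j=0}^3 C(n, j) (q−1)^j.
  j = 0: C(16,0)·(4)^0 = 1·1 = 1.
  j = 1: C(16,1)·(4)^1 = 16·4 = 64.
  j = 2: C(16,2)·(4)^2 = 120·16 = 1920.
  j = 3: C(16,3)·(4)^3 = 560·64 = 35840.
  V_q(n, t) = 1 + 64 + 1920 + 35840 = 37825.
Step 2: q^n = 5^16 = 152587890625.
Step 3: Hamming bound ⌊q^n / V_q(n,t)⌋ = ⌊152587890625/37825⌋ = 4034048.
Step 4: Compare |C| = 1481352 to 4034048: satisfied.
The claimed |C| lies below the Hamming bound.


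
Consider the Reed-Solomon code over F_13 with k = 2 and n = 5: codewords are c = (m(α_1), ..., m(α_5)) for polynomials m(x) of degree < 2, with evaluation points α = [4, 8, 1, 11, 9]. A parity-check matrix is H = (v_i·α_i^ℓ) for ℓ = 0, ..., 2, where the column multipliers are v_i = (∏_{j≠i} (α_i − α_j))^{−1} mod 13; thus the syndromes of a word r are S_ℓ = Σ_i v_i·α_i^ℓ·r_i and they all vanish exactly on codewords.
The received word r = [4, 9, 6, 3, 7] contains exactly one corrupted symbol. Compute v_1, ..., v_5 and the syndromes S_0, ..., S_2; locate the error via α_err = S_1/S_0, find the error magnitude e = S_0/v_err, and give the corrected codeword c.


S = (3, 3, 3), error at position 3, error magnitude e = 9, c = [4, 9, 10, 3, 7].

Step 1: column multipliers v_i = (∏_{j≠i}(α_i − α_j))^{−1} mod 13.
  i = 1 (α = 4): (4−8)(4−1)(4−11)(4−9) = (−4)·3·(−7)·(−5) = −420 ≡ 9, so v_1 = 9^{−1} = 3 (mod 13).
  i = 2 (α = 8): (8−4)(8−1)(8−11)(8−9) = 4·7·(−3)·(−1) = 84 ≡ 6, so v_2 = 6^{−1} = 11 (mod 13).
  i = 3 (α = 1): (1−4)(1−8)(1−11)(1−9) = (−3)·(−7)·(−10)·(−8) = 1680 ≡ 3, so v_3 = 3^{−1} = 9 (mod 13).
  i = 4 (α = 11): (11−4)(11−8)(11−1)(11−9) = 7·3·10·2 = 420 ≡ 4, so v_4 = 4^{−1} = 10 (mod 13).
  i = 5 (α = 9): (9−4)(9−8)(9−1)(9−11) = 5·1·8·(−2) = −80 ≡ 11, so v_5 = 11^{−1} = 6 (mod 13).
  v = [3, 11, 9, 10, 6].
Step 2: syndromes of r = [4, 9, 6, 3, 7] (all sums mod 13).
  S_0 = Σ v_i r_i = 3·4 + 11·9 + 9·6 + 10·3 + 6·7 = 237 ≡ 3.
  S_1 = Σ v_i α_i r_i = 3·4·4 + 11·8·9 + 9·1·6 + 10·11·3 + 6·9·7 = 1602 ≡ 3.
  α_i^2 mod 13 = [3, 12, 1, 4, 3].
  S_2 = Σ v_i α_i^2 r_i = 3·3·4 + 11·12·9 + 9·1·6 + 10·4·3 + 6·3·7 = 1524 ≡ 3.
  S = (3, 3, 3) ≠ 0, so r is not a codeword (an error is present).
Step 3: locate the error. For a single error e at position i, S_ℓ = v_i·e·α_i^ℓ, so α_err = S_1/S_0.
  S_0^{−1} = 3^{−1} = 9 (mod 13), so α_err = 3·9 = 27 ≡ 1 = α_3. Error position i = 3.
  Consistency check: S_2/S_1 = 3·9 = 27 ≡ 1 = α_err ✓ (single-error assumption holds).
Step 4: error magnitude e = S_0/v_3 = S_0·∏_{j≠3}(α_3 − α_j) = 3·3 = 9 ≡ 9 (mod 13).
Step 5: correct position 3: c_3 = r_3 − e = 6 − 9 ≡ 10 (mod 13). Hence c = [4, 9, 10, 3, 7].
  Check: interpolating c through the α_i gives m(x) = 12 + 11·x (degree < 2) with m(α_i) = c_i for every i, so c is indeed a codeword.


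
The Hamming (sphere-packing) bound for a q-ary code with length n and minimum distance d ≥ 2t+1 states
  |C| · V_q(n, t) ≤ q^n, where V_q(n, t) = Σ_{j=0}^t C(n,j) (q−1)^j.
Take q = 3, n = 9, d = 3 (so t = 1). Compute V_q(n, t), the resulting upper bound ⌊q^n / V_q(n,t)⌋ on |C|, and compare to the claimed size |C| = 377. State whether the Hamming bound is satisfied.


V_q(n, t) = 19, q^n = 19683, Hamming bound = 1035, |C| = 377 ≤ bound (satisfied).

Step 1: Compute V_q(n, t) = Σ_{j=0}^1 C(n, j) (q−1)^j.
  j = 0: C(9,0)·(2)^0 = 1·1 = 1.
  j = 1: C(9,1)·(2)^1 = 9·2 = 18.
  V_q(n, t) = 1 + 18 = 19.
Step 2: q^n = 3^9 = 19683.
Step 3: Hamming bound ⌊q^n / V_q(n,t)⌋ = ⌊19683/19⌋ = 1035.
Step 4: Compare |C| = 377 to 1035: satisfied.
The claimed |C| lies below the Hamming bound.
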